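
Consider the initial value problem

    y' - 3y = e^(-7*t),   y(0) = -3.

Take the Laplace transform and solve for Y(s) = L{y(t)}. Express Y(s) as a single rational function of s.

Take the Laplace transform of both sides.
Using L{y'} = sY - y(0) = sY - (-3), the left side becomes (s - 3)Y - (-3).
The right side is L{e^(-7*t)} = 1/(s + 7).
So (s - 3)Y = 1/(s + 7) + (-3).
Divide through and combine into a single rational function.

Y(s) = (-3*s - 20)/(s^2 + 4*s - 21)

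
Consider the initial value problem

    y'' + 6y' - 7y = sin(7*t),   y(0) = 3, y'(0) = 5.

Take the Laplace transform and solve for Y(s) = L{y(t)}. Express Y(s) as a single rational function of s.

Apply the Laplace transform to the equation.
The derivative rules (L{y''} = s^2 Y - s·y(0) - y'(0) and L{y'} = sY - y(0), with y(0) = 3, y'(0) = 5) turn the left side into (s^2 + 6*s - 7)Y - (3*s + 23).
The right side is L{sin(7*t)} = 7/(s^2 + 49).
So (s^2 + 6*s - 7)Y = 7/(s^2 + 49) + (3*s + 23).
Isolate Y and clear denominators.

Y(s) = (3*s^3 + 23*s^2 + 147*s + 1134)/(s^4 + 6*s^3 + 42*s^2 + 294*s - 343)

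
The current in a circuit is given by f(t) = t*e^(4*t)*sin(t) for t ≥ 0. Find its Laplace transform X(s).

L{sin(t)} = 1/(s^2 + 1).
Multiplying by e^(4t) shifts s → s - 4, so L{e^(4*t)*sin(t)} = 1/((s - 4)^2 + 1).
Then apply L{t·g(t)} = -d/ds[G(s)] with G(s) = 1/((s - 4)^2 + 1):
differentiating 1 time and applying the sign gives 2*(s - 4)/(s^2 - 8*s + 17)^2.

X(s) = 2*(s - 4)/(s^2 - 8*s + 17)^2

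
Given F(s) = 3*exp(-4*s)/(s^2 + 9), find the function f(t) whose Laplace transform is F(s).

The factor e^(-4s) signals a time shift by c = 4 (second shifting theorem).
L{sin(3t)} = 3/(s^2 + 9), so L^-1{3/(s^2 + 9)} = sin(3*t).
Hence the inverse is u(t - 4) times that function evaluated at t - 4.

f(t) = Heaviside(t - 4)*(sin(3*t - 12))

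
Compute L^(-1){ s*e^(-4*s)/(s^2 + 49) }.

The factor e^(-4s) signals a time shift by c = 4 (second shifting theorem).
L{cos(7t)} = s/(s^2 + 49), so L^-1{s/(s^2 + 49)} = cos(7*t).
Hence the inverse is u(t - 4) times that function evaluated at t - 4.

Heaviside(t - 4)*(cos(7*t - 28))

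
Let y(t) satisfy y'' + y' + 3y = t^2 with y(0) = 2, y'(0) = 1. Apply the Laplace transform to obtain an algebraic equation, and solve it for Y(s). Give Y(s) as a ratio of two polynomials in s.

Apply the Laplace transform to the equation.
Using L{y''} = s^2 Y - s·y(0) - y'(0) and L{y'} = sY - y(0), with y(0) = 2, y'(0) = 1, the left side becomes (s^2 + s + 3)Y - (2*s + 3).
The right side is L{t^2} = 2/s^3.
So (s^2 + s + 3)Y = 2/s^3 + (2*s + 3).
Isolate Y and clear denominators.

Y(s) = (2*s^4 + 3*s^3 + 2)/(s^5 + s^4 + 3*s^3)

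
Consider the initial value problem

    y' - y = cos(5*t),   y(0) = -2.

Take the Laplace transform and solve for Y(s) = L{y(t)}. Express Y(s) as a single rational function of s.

Y(s) = (-2*s^2 + s - 50)/(s^3 - s^2 + 25*s - 25)

Apply the Laplace transform to the equation.
With L{y'} = sY - y(0) = sY - (-2): the LHS transforms to (s - 1)Y - (-2).
The right side is L{cos(5*t)} = s/(s^2 + 25).
So (s - 1)Y = s/(s^2 + 25) + (-2).
Isolate Y and clear denominators.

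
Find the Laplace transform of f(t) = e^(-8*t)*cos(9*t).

(s + 8)/((s + 8)^2 + 81)

L{cos(9t)} = s/(s^2 + 81).
By the first shifting theorem, multiplying by e^(-8t) replaces s with s + 8.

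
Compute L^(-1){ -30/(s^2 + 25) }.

-6*sin(5*t)

Since L{sin(5t)} = 5/(s^2 + 25), the inverse is sin(5*t), scaled by -6.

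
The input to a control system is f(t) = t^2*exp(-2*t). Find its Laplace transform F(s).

F(s) = 2/(s + 2)^3

L{e^(-2t)} = 1/(s + 2).
Then apply L{t^2·g(t)} = (-1)^2 d^2/ds^2[G(s)] with G(s) = 1/(s + 2):
differentiating 2 times and applying the sign gives 2/(s + 2)^3.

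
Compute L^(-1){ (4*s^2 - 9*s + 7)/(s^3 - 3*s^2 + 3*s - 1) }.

Factor the denominator: s^3 - 3*s^2 + 3*s - 1 = (s - 1)^3.
Partial fraction decomposition gives [4/(s - 1)] + [-1/(s - 1)^2] + [2/(s - 1)^3].
Invert each term: 4/(s - 1) ↔ 4e^(t); -1/(s - 1)^2 ↔ -t·e^(t); 2/(s - 1)^3 ↔ (1)t^2·e^(t).

t^2*exp(t) - t*exp(t) + 4*exp(t)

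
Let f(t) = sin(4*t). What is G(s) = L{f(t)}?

G(s) = 4/(s^2 + 16)

L{sin(4t)} = 4/(s^2 + 16).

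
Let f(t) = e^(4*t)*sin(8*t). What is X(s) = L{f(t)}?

X(s) = 8/((s - 4)^2 + 64)

L{sin(8t)} = 8/(s^2 + 64).
By the first shifting theorem, multiplying by e^(4t) replaces s with s - 4.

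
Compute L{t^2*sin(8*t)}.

L{sin(8t)} = 8/(s^2 + 64).
Then apply L{t^2·g(t)} = (-1)^2 d^2/ds^2[G(s)] with G(s) = 8/(s^2 + 64):
differentiating 2 times and applying the sign gives 16*(3*s^2 - 64)/(s^2 + 64)^3.

16*(3*s^2 - 64)/(s^2 + 64)^3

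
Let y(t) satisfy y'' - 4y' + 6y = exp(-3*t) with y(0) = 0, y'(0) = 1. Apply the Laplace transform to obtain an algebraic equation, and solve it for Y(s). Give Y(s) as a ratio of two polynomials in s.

Y(s) = (s + 4)/(s^3 - s^2 - 6*s + 18)

Apply the Laplace transform to the equation.
The derivative rules (L{y''} = s^2 Y - s·y(0) - y'(0) and L{y'} = sY - y(0), with y(0) = 0, y'(0) = 1) turn the left side into (s^2 - 4*s + 6)Y - (1).
The right side is L{exp(-3*t)} = 1/(s + 3).
So (s^2 - 4*s + 6)Y = 1/(s + 3) + (1).
Isolate Y and clear denominators.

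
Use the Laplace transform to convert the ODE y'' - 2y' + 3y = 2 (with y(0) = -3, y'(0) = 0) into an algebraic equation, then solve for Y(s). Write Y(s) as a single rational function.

Y(s) = (-3*s^2 + 6*s + 2)/(s^3 - 2*s^2 + 3*s)

Laplace-transform each side.
Using L{y''} = s^2 Y - s·y(0) - y'(0) and L{y'} = sY - y(0), with y(0) = -3, y'(0) = 0, the left side becomes (s^2 - 2*s + 3)Y - (-3*s + 6).
The right side is L{2} = 2/s.
So (s^2 - 2*s + 3)Y = 2/s + (-3*s + 6).
Solve for Y(s) and write it as one ratio of polynomials.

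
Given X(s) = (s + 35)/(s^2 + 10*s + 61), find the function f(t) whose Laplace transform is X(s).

Complete the square in the denominator: s^2 + 10*s + 61 = (s + 5)^2 + 6^2.
Split the numerator to match: s + 35 = 1·(s + 5) + 5·6.
Invert each term: 1·(s + 5)/((s + 5)^2 + 36) ↔ e^(-5t)cos(6t); 5·6/((s + 5)^2 + 36) ↔ 5e^(-5t)sin(6t).

f(t) = 5*exp(-5*t)*sin(6*t) + exp(-5*t)*cos(6*t)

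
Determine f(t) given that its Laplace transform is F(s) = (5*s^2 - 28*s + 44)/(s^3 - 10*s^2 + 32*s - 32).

f(t) = 6*t*exp(4*t) + 3*exp(4*t) + 2*exp(2*t)

Factor the denominator: s^3 - 10*s^2 + 32*s - 32 = (s - 4)^2*(s - 2).
Partial fraction decomposition gives [3/(s - 4)] + [6/(s - 4)^2] + [2/(s - 2)].
Invert each term: 3/(s - 4) ↔ 3e^(4t); 6/(s - 4)^2 ↔ 6t·e^(4t); 2/(s - 2) ↔ 2e^(2t).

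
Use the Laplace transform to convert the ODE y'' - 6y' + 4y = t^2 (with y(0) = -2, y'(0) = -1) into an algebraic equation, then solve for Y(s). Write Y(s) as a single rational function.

Transform both sides with L{·}.
The derivative rules (L{y''} = s^2 Y - s·y(0) - y'(0) and L{y'} = sY - y(0), with y(0) = -2, y'(0) = -1) turn the left side into (s^2 - 6*s + 4)Y - (-2*s + 11).
The right side is L{t^2} = 2/s^3.
So (s^2 - 6*s + 4)Y = 2/s^3 + (-2*s + 11).
Solve for Y(s) and write it as one ratio of polynomials.

Y(s) = (-2*s^4 + 11*s^3 + 2)/(s^5 - 6*s^4 + 4*s^3)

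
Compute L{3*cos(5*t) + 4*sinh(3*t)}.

3*s/(s^2 + 25) + 12/(s^2 - 9)

By linearity of the Laplace transform, transform each term separately.
(3)·[L{cos(5t)} = s/(s^2 + 25)]; (4)·[L{sinh(3t)} = 3/(s^2 - 9)].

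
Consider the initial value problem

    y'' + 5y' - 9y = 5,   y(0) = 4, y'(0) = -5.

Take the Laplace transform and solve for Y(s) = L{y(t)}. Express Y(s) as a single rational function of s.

Apply the Laplace transform to the equation.
Using L{y''} = s^2 Y - s·y(0) - y'(0) and L{y'} = sY - y(0), with y(0) = 4, y'(0) = -5, the left side becomes (s^2 + 5*s - 9)Y - (4*s + 15).
The right side is L{5} = 5/s.
So (s^2 + 5*s - 9)Y = 5/s + (4*s + 15).
Solve for Y(s) and write it as one ratio of polynomials.

Y(s) = (4*s^2 + 15*s + 5)/(s^3 + 5*s^2 - 9*s)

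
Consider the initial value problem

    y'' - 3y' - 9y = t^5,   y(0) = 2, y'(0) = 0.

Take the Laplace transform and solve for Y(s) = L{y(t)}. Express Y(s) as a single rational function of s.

Take the Laplace transform of both sides.
Using L{y''} = s^2 Y - s·y(0) - y'(0) and L{y'} = sY - y(0), with y(0) = 2, y'(0) = 0, the left side becomes (s^2 - 3*s - 9)Y - (2*s - 6).
The right side is L{t^5} = 120/s^6.
So (s^2 - 3*s - 9)Y = 120/s^6 + (2*s - 6).
Divide through and combine into a single rational function.

Y(s) = (2*s^7 - 6*s^6 + 120)/(s^8 - 3*s^7 - 9*s^6)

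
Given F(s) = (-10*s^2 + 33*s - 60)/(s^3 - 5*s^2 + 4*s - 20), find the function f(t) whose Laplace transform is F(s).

f(t) = -5*exp(5*t) + 4*sin(2*t) - 5*cos(2*t)

Factor the denominator: s^3 - 5*s^2 + 4*s - 20 = (s - 5)*(s^2 + 4).
Partial fraction decomposition gives [-5/(s - 5)] + [-5*s/(s^2 + 4)] + [8/(s^2 + 4)].
Invert each term: -5/(s - 5) ↔ -5e^(5t); -5·s/(s^2 + 4) ↔ -5cos(2t); 4·2/(s^2 + 4) ↔ 4sin(2t).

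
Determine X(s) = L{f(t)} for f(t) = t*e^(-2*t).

L{e^(-2t)} = 1/(s + 2).
Then apply L{t·g(t)} = -d/ds[G(s)] with G(s) = 1/(s + 2):
differentiating 1 time and applying the sign gives (s + 2)^(-2).

X(s) = (s + 2)^(-2)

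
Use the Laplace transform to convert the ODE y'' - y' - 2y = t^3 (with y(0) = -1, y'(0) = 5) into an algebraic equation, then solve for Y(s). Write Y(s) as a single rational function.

Y(s) = (-s^5 + 6*s^4 + 6)/(s^6 - s^5 - 2*s^4)

Apply the Laplace transform to the equation.
Using L{y''} = s^2 Y - s·y(0) - y'(0) and L{y'} = sY - y(0), with y(0) = -1, y'(0) = 5, the left side becomes (s^2 - s - 2)Y - (-s + 6).
The right side is L{t^3} = 6/s^4.
So (s^2 - s - 2)Y = 6/s^4 + (-s + 6).
Isolate Y and clear denominators.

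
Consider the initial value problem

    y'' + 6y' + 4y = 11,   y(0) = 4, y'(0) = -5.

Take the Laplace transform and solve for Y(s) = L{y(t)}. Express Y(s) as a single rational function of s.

Y(s) = (4*s^2 + 19*s + 11)/(s^3 + 6*s^2 + 4*s)

Take the Laplace transform of both sides.
Using L{y''} = s^2 Y - s·y(0) - y'(0) and L{y'} = sY - y(0), with y(0) = 4, y'(0) = -5, the left side becomes (s^2 + 6*s + 4)Y - (4*s + 19).
The right side is L{11} = 11/s.
So (s^2 + 6*s + 4)Y = 11/s + (4*s + 19).
Solve for Y(s) and write it as one ratio of polynomials.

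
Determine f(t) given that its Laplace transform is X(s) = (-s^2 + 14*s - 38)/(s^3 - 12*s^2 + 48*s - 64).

f(t) = t^2*exp(4*t) + 6*t*exp(4*t) - exp(4*t)

Factor the denominator: s^3 - 12*s^2 + 48*s - 64 = (s - 4)^3.
Partial fraction decomposition gives [-1/(s - 4)] + [6/(s - 4)^2] + [2/(s - 4)^3].
Invert each term: -1/(s - 4) ↔ -e^(4t); 6/(s - 4)^2 ↔ 6t·e^(4t); 2/(s - 4)^3 ↔ (1)t^2·e^(4t).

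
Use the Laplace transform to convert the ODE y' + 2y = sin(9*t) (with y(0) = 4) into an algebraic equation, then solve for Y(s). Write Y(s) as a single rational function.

Y(s) = (4*s^2 + 333)/(s^3 + 2*s^2 + 81*s + 162)

Transform both sides with L{·}.
With L{y'} = sY - y(0) = sY - 4: the LHS transforms to (s + 2)Y - (4).
The right side is L{sin(9*t)} = 9/(s^2 + 81).
So (s + 2)Y = 9/(s^2 + 81) + (4).
Divide through and combine into a single rational function.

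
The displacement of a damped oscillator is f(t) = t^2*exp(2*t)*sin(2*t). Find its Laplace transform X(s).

X(s) = 4*(3*s^2 - 12*s + 8)/(s^2 - 4*s + 8)^3

L{sin(2t)} = 2/(s^2 + 4).
Multiplying by e^(2t) shifts s → s - 2, so L{exp(2*t)*sin(2*t)} = 2/((s - 2)^2 + 4).
Then apply L{t^2·g(t)} = (-1)^2 d^2/ds^2[G(s)] with G(s) = 2/((s - 2)^2 + 4):
differentiating 2 times and applying the sign gives 4*(3*s^2 - 12*s + 8)/(s^2 - 4*s + 8)^3.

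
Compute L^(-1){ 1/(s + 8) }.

Since L{e^(-8t)} = 1/(s + 8), the inverse is exp(-8*t).

exp(-8*t)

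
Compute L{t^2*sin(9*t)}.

L{sin(9t)} = 9/(s^2 + 81).
Then apply L{t^2·g(t)} = (-1)^2 d^2/ds^2[G(s)] with G(s) = 9/(s^2 + 81):
differentiating 2 times and applying the sign gives 54*(s^2 - 27)/(s^2 + 81)^3.

54*(s^2 - 27)/(s^2 + 81)^3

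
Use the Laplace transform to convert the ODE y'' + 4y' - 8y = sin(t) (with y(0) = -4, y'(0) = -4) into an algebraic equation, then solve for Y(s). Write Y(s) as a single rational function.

Y(s) = (-4*s^3 - 20*s^2 - 4*s - 19)/(s^4 + 4*s^3 - 7*s^2 + 4*s - 8)

Transform both sides with L{·}.
The derivative rules (L{y''} = s^2 Y - s·y(0) - y'(0) and L{y'} = sY - y(0), with y(0) = -4, y'(0) = -4) turn the left side into (s^2 + 4*s - 8)Y - (-4*s - 20).
The right side is L{sin(t)} = 1/(s^2 + 1).
So (s^2 + 4*s - 8)Y = 1/(s^2 + 1) + (-4*s - 20).
Isolate Y and clear denominators.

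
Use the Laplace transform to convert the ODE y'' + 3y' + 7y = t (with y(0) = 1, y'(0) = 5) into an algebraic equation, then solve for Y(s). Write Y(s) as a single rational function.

Take the Laplace transform of both sides.
With L{y''} = s^2 Y - s·y(0) - y'(0) and L{y'} = sY - y(0), with y(0) = 1, y'(0) = 5: the LHS transforms to (s^2 + 3*s + 7)Y - (s + 8).
The right side is L{t} = s^(-2).
So (s^2 + 3*s + 7)Y = s^(-2) + (s + 8).
Divide through and combine into a single rational function.

Y(s) = (s^3 + 8*s^2 + 1)/(s^4 + 3*s^3 + 7*s^2)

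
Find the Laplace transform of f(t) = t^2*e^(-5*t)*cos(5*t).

2*(s + 5)*(s^2 + 10*s - 50)/(s^2 + 10*s + 50)^3

L{cos(5t)} = s/(s^2 + 25).
Multiplying by e^(-5t) shifts s → s + 5, so L{e^(-5*t)*cos(5*t)} = (s + 5)/((s + 5)^2 + 25).
Then apply L{t^2·g(t)} = (-1)^2 d^2/ds^2[G(s)] with G(s) = (s + 5)/((s + 5)^2 + 25):
differentiating 2 times and applying the sign gives 2*(s + 5)*(s^2 + 10*s - 50)/(s^2 + 10*s + 50)^3.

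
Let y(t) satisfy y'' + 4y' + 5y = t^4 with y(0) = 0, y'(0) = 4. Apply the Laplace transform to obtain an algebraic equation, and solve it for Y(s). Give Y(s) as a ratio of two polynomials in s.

Y(s) = (4*s^5 + 24)/(s^7 + 4*s^6 + 5*s^5)

Laplace-transform each side.
The derivative rules (L{y''} = s^2 Y - s·y(0) - y'(0) and L{y'} = sY - y(0), with y(0) = 0, y'(0) = 4) turn the left side into (s^2 + 4*s + 5)Y - (4).
The right side is L{t^4} = 24/s^5.
So (s^2 + 4*s + 5)Y = 24/s^5 + (4).
Solve for Y(s) and write it as one ratio of polynomials.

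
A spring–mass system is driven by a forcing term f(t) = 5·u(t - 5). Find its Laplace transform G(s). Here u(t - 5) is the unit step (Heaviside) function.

By the second shifting theorem, L{u(t - c)·g(t - c)} = e^(-cs)·H(s) with c = 5 and H(s) = L{g(t)}.
L{5} = 5/s.

G(s) = 5*exp(-5*s)/s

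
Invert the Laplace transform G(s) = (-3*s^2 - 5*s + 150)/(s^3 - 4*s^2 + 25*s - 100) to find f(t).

Factor the denominator: s^3 - 4*s^2 + 25*s - 100 = (s - 4)*(s^2 + 25).
Partial fraction decomposition gives [2/(s - 4)] + [-5*s/(s^2 + 25)] + [-25/(s^2 + 25)].
Invert each term: 2/(s - 4) ↔ 2e^(4t); -5·s/(s^2 + 25) ↔ -5cos(5t); -5·5/(s^2 + 25) ↔ -5sin(5t).

f(t) = 2*exp(4*t) - 5*sin(5*t) - 5*cos(5*t)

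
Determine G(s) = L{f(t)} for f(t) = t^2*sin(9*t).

L{sin(9t)} = 9/(s^2 + 81).
Then apply L{t^2·g(t)} = (-1)^2 d^2/ds^2[H(s)] with H(s) = 9/(s^2 + 81):
differentiating 2 times and applying the sign gives 54*(s^2 - 27)/(s^2 + 81)^3.

G(s) = 54*(s^2 - 27)/(s^2 + 81)^3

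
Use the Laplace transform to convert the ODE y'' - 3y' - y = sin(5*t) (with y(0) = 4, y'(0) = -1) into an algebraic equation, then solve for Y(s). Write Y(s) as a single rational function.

Laplace-transform each side.
The derivative rules (L{y''} = s^2 Y - s·y(0) - y'(0) and L{y'} = sY - y(0), with y(0) = 4, y'(0) = -1) turn the left side into (s^2 - 3*s - 1)Y - (4*s - 13).
The right side is L{sin(5*t)} = 5/(s^2 + 25).
So (s^2 - 3*s - 1)Y = 5/(s^2 + 25) + (4*s - 13).
Isolate Y and clear denominators.

Y(s) = (4*s^3 - 13*s^2 + 100*s - 320)/(s^4 - 3*s^3 + 24*s^2 - 75*s - 25)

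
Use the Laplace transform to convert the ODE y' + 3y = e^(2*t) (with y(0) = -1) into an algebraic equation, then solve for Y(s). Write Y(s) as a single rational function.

Transform both sides with L{·}.
The derivative rules (L{y'} = sY - y(0) = sY - (-1)) turn the left side into (s + 3)Y - (-1).
The right side is L{e^(2*t)} = 1/(s - 2).
So (s + 3)Y = 1/(s - 2) + (-1).
Solve for Y(s) and write it as one ratio of polynomials.

Y(s) = (-s + 3)/(s^2 + s - 6)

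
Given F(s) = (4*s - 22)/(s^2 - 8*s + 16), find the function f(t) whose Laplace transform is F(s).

Factor the denominator: s^2 - 8*s + 16 = (s - 4)^2.
Partial fraction decomposition gives [4/(s - 4)] + [-6/(s - 4)^2].
Invert each term: 4/(s - 4) ↔ 4e^(4t); -6/(s - 4)^2 ↔ -6t·e^(4t).

f(t) = -6*t*exp(4*t) + 4*exp(4*t)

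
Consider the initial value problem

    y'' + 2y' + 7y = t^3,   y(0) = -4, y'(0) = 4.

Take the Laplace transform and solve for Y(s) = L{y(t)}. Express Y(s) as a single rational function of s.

Y(s) = (-4*s^5 - 4*s^4 + 6)/(s^6 + 2*s^5 + 7*s^4)

Take the Laplace transform of both sides.
The derivative rules (L{y''} = s^2 Y - s·y(0) - y'(0) and L{y'} = sY - y(0), with y(0) = -4, y'(0) = 4) turn the left side into (s^2 + 2*s + 7)Y - (-4*s - 4).
The right side is L{t^3} = 6/s^4.
So (s^2 + 2*s + 7)Y = 6/s^4 + (-4*s - 4).
Divide through and combine into a single rational function.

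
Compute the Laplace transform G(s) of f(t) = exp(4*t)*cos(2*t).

G(s) = (s - 4)/((s - 4)^2 + 4)

L{cos(2t)} = s/(s^2 + 4).
By the first shifting theorem, multiplying by e^(4t) replaces s with s - 4.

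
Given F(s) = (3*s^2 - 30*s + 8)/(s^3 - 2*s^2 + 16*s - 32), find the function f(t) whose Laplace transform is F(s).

f(t) = -2*exp(2*t) - 5*sin(4*t) + 5*cos(4*t)

Factor the denominator: s^3 - 2*s^2 + 16*s - 32 = (s - 2)*(s^2 + 16).
Partial fraction decomposition gives [-2/(s - 2)] + [5*s/(s^2 + 16)] + [-20/(s^2 + 16)].
Invert each term: -2/(s - 2) ↔ -2e^(2t); 5·s/(s^2 + 16) ↔ 5cos(4t); -5·4/(s^2 + 16) ↔ -5sin(4t).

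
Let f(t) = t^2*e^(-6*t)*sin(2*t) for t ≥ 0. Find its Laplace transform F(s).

L{sin(2t)} = 2/(s^2 + 4).
Multiplying by e^(-6t) shifts s → s + 6, so L{e^(-6*t)*sin(2*t)} = 2/((s + 6)^2 + 4).
Then apply L{t^2·g(t)} = (-1)^2 d^2/ds^2[G(s)] with G(s) = 2/((s + 6)^2 + 4):
differentiating 2 times and applying the sign gives 4*(3*s^2 + 36*s + 104)/(s^2 + 12*s + 40)^3.

F(s) = 4*(3*s^2 + 36*s + 104)/(s^2 + 12*s + 40)^3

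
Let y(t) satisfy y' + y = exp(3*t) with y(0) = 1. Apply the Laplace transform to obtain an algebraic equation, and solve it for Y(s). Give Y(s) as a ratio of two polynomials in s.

Y(s) = (s - 2)/(s^2 - 2*s - 3)

Apply the Laplace transform to the equation.
Using L{y'} = sY - y(0) = sY - 1, the left side becomes (s + 1)Y - (1).
The right side is L{exp(3*t)} = 1/(s - 3).
So (s + 1)Y = 1/(s - 3) + (1).
Divide through and combine into a single rational function.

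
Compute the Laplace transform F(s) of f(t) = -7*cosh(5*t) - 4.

Apply the Laplace transform termwise.
(-7)·[L{cosh(5t)} = s/(s^2 - 25)]; L{-4} = -4/s.

F(s) = -7*s/(s^2 - 25) - 4/s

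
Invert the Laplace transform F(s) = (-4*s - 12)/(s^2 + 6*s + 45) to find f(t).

Rewrite the denominator: s^2 + 6*s + 45 = (s + 3)^2 + 36.
The form in (s + 3) signals a first-shifting-theorem factor e^(-3t).
Since L{cos(6t)} = s/(s^2 + 36), the inverse is e^(-3*t)*cos(6*t), scaled by -4.

f(t) = -4*exp(-3*t)*cos(6*t)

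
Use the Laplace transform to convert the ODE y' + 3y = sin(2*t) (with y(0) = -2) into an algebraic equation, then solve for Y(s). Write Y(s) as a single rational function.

Apply the Laplace transform to the equation.
With L{y'} = sY - y(0) = sY - (-2): the LHS transforms to (s + 3)Y - (-2).
The right side is L{sin(2*t)} = 2/(s^2 + 4).
So (s + 3)Y = 2/(s^2 + 4) + (-2).
Solve for Y(s) and write it as one ratio of polynomials.

Y(s) = (-2*s^2 - 6)/(s^3 + 3*s^2 + 4*s + 12)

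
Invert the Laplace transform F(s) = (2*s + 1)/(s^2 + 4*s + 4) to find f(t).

f(t) = -3*t*exp(-2*t) + 2*exp(-2*t)

Factor the denominator: s^2 + 4*s + 4 = (s + 2)^2.
Partial fraction decomposition gives [2/(s + 2)] + [-3/(s + 2)^2].
Invert each term: 2/(s + 2) ↔ 2e^(-2t); -3/(s + 2)^2 ↔ -3t·e^(-2t).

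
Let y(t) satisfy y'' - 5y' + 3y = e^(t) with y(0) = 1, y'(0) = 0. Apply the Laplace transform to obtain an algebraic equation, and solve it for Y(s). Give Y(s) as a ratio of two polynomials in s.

Apply the Laplace transform to the equation.
With L{y''} = s^2 Y - s·y(0) - y'(0) and L{y'} = sY - y(0), with y(0) = 1, y'(0) = 0: the LHS transforms to (s^2 - 5*s + 3)Y - (s - 5).
The right side is L{e^(t)} = 1/(s - 1).
So (s^2 - 5*s + 3)Y = 1/(s - 1) + (s - 5).
Divide through and combine into a single rational function.

Y(s) = (s^2 - 6*s + 6)/(s^3 - 6*s^2 + 8*s - 3)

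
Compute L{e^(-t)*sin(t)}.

1/((s + 1)^2 + 1)

L{sin(t)} = 1/(s^2 + 1).
By the first shifting theorem, multiplying by e^(-t) replaces s with s + 1.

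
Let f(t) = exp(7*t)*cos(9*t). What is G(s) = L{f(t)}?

L{cos(9t)} = s/(s^2 + 81).
By the first shifting theorem, multiplying by e^(7t) replaces s with s - 7.

G(s) = (s - 7)/((s - 7)^2 + 81)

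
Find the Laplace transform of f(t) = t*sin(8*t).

16*s/(s^2 + 64)^2

L{sin(8t)} = 8/(s^2 + 64).
Then apply L{t·g(t)} = -d/ds[H(s)] with H(s) = 8/(s^2 + 64):
differentiating 1 time and applying the sign gives 16*s/(s^2 + 64)^2.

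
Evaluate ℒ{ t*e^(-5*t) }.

L{e^(-5t)} = 1/(s + 5).
Then apply L{t·g(t)} = -d/ds[H(s)] with H(s) = 1/(s + 5):
differentiating 1 time and applying the sign gives (s + 5)^(-2).

(s + 5)^(-2)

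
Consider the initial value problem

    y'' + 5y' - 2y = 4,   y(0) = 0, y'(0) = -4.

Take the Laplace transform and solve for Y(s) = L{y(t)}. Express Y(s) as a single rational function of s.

Y(s) = (-4*s + 4)/(s^3 + 5*s^2 - 2*s)

Laplace-transform each side.
With L{y''} = s^2 Y - s·y(0) - y'(0) and L{y'} = sY - y(0), with y(0) = 0, y'(0) = -4: the LHS transforms to (s^2 + 5*s - 2)Y - (-4).
The right side is L{4} = 4/s.
So (s^2 + 5*s - 2)Y = 4/s + (-4).
Solve for Y(s) and write it as one ratio of polynomials.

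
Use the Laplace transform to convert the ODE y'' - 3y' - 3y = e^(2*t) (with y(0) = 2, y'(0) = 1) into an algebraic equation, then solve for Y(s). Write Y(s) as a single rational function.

Apply the Laplace transform to the equation.
The derivative rules (L{y''} = s^2 Y - s·y(0) - y'(0) and L{y'} = sY - y(0), with y(0) = 2, y'(0) = 1) turn the left side into (s^2 - 3*s - 3)Y - (2*s - 5).
The right side is L{e^(2*t)} = 1/(s - 2).
So (s^2 - 3*s - 3)Y = 1/(s - 2) + (2*s - 5).
Solve for Y(s) and write it as one ratio of polynomials.

Y(s) = (2*s^2 - 9*s + 11)/(s^3 - 5*s^2 + 3*s + 6)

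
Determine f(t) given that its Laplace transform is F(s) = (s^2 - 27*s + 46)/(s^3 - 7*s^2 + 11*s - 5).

Factor the denominator: s^3 - 7*s^2 + 11*s - 5 = (s - 5)*(s - 1)^2.
Partial fraction decomposition gives [5/(s - 1)] + [-5/(s - 1)^2] + [-4/(s - 5)].
Invert each term: 5/(s - 1) ↔ 5e^(t); -5/(s - 1)^2 ↔ -5t·e^(t); -4/(s - 5) ↔ -4e^(5t).

f(t) = -5*t*exp(t) - 4*exp(5*t) + 5*exp(t)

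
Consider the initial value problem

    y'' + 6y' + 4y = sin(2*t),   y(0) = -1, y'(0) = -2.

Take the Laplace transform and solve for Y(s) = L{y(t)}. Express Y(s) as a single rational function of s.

Y(s) = (-s^3 - 8*s^2 - 4*s - 30)/(s^4 + 6*s^3 + 8*s^2 + 24*s + 16)

Take the Laplace transform of both sides.
With L{y''} = s^2 Y - s·y(0) - y'(0) and L{y'} = sY - y(0), with y(0) = -1, y'(0) = -2: the LHS transforms to (s^2 + 6*s + 4)Y - (-s - 8).
The right side is L{sin(2*t)} = 2/(s^2 + 4).
So (s^2 + 6*s + 4)Y = 2/(s^2 + 4) + (-s - 8).
Isolate Y and clear denominators.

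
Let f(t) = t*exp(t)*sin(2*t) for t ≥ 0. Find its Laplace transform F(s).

L{sin(2t)} = 2/(s^2 + 4).
Multiplying by e^(t) shifts s → s - 1, so L{exp(t)*sin(2*t)} = 2/((s - 1)^2 + 4).
Then apply L{t·g(t)} = -d/ds[G(s)] with G(s) = 2/((s - 1)^2 + 4):
differentiating 1 time and applying the sign gives 4*(s - 1)/(s^2 - 2*s + 5)^2.

F(s) = 4*(s - 1)/(s^2 - 2*s + 5)^2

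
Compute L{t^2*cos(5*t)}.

L{cos(5t)} = s/(s^2 + 25).
Then apply L{t^2·g(t)} = (-1)^2 d^2/ds^2[G(s)] with G(s) = s/(s^2 + 25):
differentiating 2 times and applying the sign gives 2*s*(s^2 - 75)/(s^2 + 25)^3.

2*s*(s^2 - 75)/(s^2 + 25)^3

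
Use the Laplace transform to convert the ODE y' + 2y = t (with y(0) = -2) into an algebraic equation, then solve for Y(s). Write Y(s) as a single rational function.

Apply the Laplace transform to the equation.
Using L{y'} = sY - y(0) = sY - (-2), the left side becomes (s + 2)Y - (-2).
The right side is L{t} = s^(-2).
So (s + 2)Y = s^(-2) + (-2).
Solve for Y(s) and write it as one ratio of polynomials.

Y(s) = (-2*s^2 + 1)/(s^3 + 2*s^2)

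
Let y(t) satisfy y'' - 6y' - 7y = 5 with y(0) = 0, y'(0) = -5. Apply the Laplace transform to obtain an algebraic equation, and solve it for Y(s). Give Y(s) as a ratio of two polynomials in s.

Transform both sides with L{·}.
With L{y''} = s^2 Y - s·y(0) - y'(0) and L{y'} = sY - y(0), with y(0) = 0, y'(0) = -5: the LHS transforms to (s^2 - 6*s - 7)Y - (-5).
The right side is L{5} = 5/s.
So (s^2 - 6*s - 7)Y = 5/s + (-5).
Isolate Y and clear denominators.

Y(s) = (-5*s + 5)/(s^3 - 6*s^2 - 7*s)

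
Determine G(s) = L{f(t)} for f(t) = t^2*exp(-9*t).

G(s) = 2/(s + 9)^3

L{e^(-9t)} = 1/(s + 9).
Then apply L{t^2·g(t)} = (-1)^2 d^2/ds^2[H(s)] with H(s) = 1/(s + 9):
differentiating 2 times and applying the sign gives 2/(s + 9)^3.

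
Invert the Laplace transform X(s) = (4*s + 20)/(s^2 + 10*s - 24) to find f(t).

Rewrite the denominator: s^2 + 10*s - 24 = (s + 5)^2 - 49.
The form in (s + 5) signals a first-shifting-theorem factor e^(-5t).
Since L{cosh(7t)} = s/(s^2 - 49), the inverse is e^(-5*t)*cosh(7*t), scaled by 4.

f(t) = 4*exp(-5*t)*cosh(7*t)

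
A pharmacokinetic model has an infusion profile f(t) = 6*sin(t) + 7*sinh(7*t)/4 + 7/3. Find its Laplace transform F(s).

F(s) = 6/(s^2 + 1) + 49/(4*(s^2 - 49)) + 7/(3*s)

The transform is linear, so treat each term independently.
L{7/3} = (7/3)/s; (6)·[L{sin(t)} = 1/(s^2 + 1)]; (7/4)·[L{sinh(7t)} = 7/(s^2 - 49)].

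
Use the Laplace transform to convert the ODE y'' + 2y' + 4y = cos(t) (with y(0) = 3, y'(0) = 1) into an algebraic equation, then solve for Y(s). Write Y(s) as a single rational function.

Take the Laplace transform of both sides.
The derivative rules (L{y''} = s^2 Y - s·y(0) - y'(0) and L{y'} = sY - y(0), with y(0) = 3, y'(0) = 1) turn the left side into (s^2 + 2*s + 4)Y - (3*s + 7).
The right side is L{cos(t)} = s/(s^2 + 1).
So (s^2 + 2*s + 4)Y = s/(s^2 + 1) + (3*s + 7).
Divide through and combine into a single rational function.

Y(s) = (3*s^3 + 7*s^2 + 4*s + 7)/(s^4 + 2*s^3 + 5*s^2 + 2*s + 4)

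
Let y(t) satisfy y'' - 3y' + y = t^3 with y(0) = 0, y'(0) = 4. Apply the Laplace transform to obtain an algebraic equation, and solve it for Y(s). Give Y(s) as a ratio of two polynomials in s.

Y(s) = (4*s^4 + 6)/(s^6 - 3*s^5 + s^4)

Transform both sides with L{·}.
With L{y''} = s^2 Y - s·y(0) - y'(0) and L{y'} = sY - y(0), with y(0) = 0, y'(0) = 4: the LHS transforms to (s^2 - 3*s + 1)Y - (4).
The right side is L{t^3} = 6/s^4.
So (s^2 - 3*s + 1)Y = 6/s^4 + (4).
Divide through and combine into a single rational function.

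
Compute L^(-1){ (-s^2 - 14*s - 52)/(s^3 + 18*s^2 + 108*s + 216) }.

Factor the denominator: s^3 + 18*s^2 + 108*s + 216 = (s + 6)^3.
Partial fraction decomposition gives [-1/(s + 6)] + [-2/(s + 6)^2] + [-4/(s + 6)^3].
Invert each term: -1/(s + 6) ↔ -e^(-6t); -2/(s + 6)^2 ↔ -2t·e^(-6t); -4/(s + 6)^3 ↔ (-2)t^2·e^(-6t).

-2*t^2*exp(-6*t) - 2*t*exp(-6*t) - exp(-6*t)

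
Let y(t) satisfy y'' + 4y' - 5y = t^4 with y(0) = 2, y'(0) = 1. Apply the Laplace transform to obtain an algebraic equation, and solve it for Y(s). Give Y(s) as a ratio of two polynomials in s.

Y(s) = (2*s^6 + 9*s^5 + 24)/(s^7 + 4*s^6 - 5*s^5)

Transform both sides with L{·}.
Using L{y''} = s^2 Y - s·y(0) - y'(0) and L{y'} = sY - y(0), with y(0) = 2, y'(0) = 1, the left side becomes (s^2 + 4*s - 5)Y - (2*s + 9).
The right side is L{t^4} = 24/s^5.
So (s^2 + 4*s - 5)Y = 24/s^5 + (2*s + 9).
Isolate Y and clear denominators.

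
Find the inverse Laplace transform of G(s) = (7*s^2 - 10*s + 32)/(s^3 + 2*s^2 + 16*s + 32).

-4*sin(4*t) + 3*cos(4*t) + 4*exp(-2*t)

Factor the denominator: s^3 + 2*s^2 + 16*s + 32 = (s + 2)*(s^2 + 16).
Partial fraction decomposition gives [4/(s + 2)] + [3*s/(s^2 + 16)] + [-16/(s^2 + 16)].
Invert each term: 4/(s + 2) ↔ 4e^(-2t); 3·s/(s^2 + 16) ↔ 3cos(4t); -4·4/(s^2 + 16) ↔ -4sin(4t).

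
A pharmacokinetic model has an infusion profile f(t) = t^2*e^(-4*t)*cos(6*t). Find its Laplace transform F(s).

L{cos(6t)} = s/(s^2 + 36).
Multiplying by e^(-4t) shifts s → s + 4, so L{e^(-4*t)*cos(6*t)} = (s + 4)/((s + 4)^2 + 36).
Then apply L{t^2·g(t)} = (-1)^2 d^2/ds^2[G(s)] with G(s) = (s + 4)/((s + 4)^2 + 36):
differentiating 2 times and applying the sign gives 2*(s + 4)*(s^2 + 8*s - 92)/(s^2 + 8*s + 52)^3.

F(s) = 2*(s + 4)*(s^2 + 8*s - 92)/(s^2 + 8*s + 52)^3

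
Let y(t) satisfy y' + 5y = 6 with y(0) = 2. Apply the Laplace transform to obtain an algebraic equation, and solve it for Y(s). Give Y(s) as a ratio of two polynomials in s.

Y(s) = (2*s + 6)/(s^2 + 5*s)

Transform both sides with L{·}.
With L{y'} = sY - y(0) = sY - 2: the LHS transforms to (s + 5)Y - (2).
The right side is L{6} = 6/s.
So (s + 5)Y = 6/s + (2).
Solve for Y(s) and write it as one ratio of polynomials.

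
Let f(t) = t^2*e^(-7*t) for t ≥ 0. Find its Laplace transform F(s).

L{e^(-7t)} = 1/(s + 7).
Then apply L{t^2·g(t)} = (-1)^2 d^2/ds^2[G(s)] with G(s) = 1/(s + 7):
differentiating 2 times and applying the sign gives 2/(s + 7)^3.

F(s) = 2/(s + 7)^3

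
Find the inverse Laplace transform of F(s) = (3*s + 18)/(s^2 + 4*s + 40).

Complete the square in the denominator: s^2 + 4*s + 40 = (s + 2)^2 + 6^2.
Split the numerator to match: 3*s + 18 = 3·(s + 2) + 2·6.
Invert each term: 3·(s + 2)/((s + 2)^2 + 36) ↔ 3e^(-2t)cos(6t); 2·6/((s + 2)^2 + 36) ↔ 2e^(-2t)sin(6t).

2*exp(-2*t)*sin(6*t) + 3*exp(-2*t)*cos(6*t)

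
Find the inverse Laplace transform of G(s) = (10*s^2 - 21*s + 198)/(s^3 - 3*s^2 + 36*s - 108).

Factor the denominator: s^3 - 3*s^2 + 36*s - 108 = (s - 3)*(s^2 + 36).
Partial fraction decomposition gives [5/(s - 3)] + [5*s/(s^2 + 36)] + [-6/(s^2 + 36)].
Invert each term: 5/(s - 3) ↔ 5e^(3t); 5·s/(s^2 + 36) ↔ 5cos(6t); -1·6/(s^2 + 36) ↔ -sin(6t).

5*exp(3*t) - sin(6*t) + 5*cos(6*t)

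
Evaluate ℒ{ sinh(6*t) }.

L{sinh(6t)} = 6/(s^2 - 36).

6/(s^2 - 36)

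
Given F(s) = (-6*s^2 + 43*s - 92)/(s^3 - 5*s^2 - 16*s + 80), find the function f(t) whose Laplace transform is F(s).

f(t) = -3*exp(5*t) + 2*exp(4*t) - 5*exp(-4*t)

Factor the denominator: s^3 - 5*s^2 - 16*s + 80 = (s - 5)*(s - 4)*(s + 4).
Partial fraction decomposition gives [2/(s - 4)] + [-5/(s + 4)] + [-3/(s - 5)].
Invert each term: 2/(s - 4) ↔ 2e^(4t); -5/(s + 4) ↔ -5e^(-4t); -3/(s - 5) ↔ -3e^(5t).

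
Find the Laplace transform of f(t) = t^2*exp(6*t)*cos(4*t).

L{cos(4t)} = s/(s^2 + 16).
Multiplying by e^(6t) shifts s → s - 6, so L{exp(6*t)*cos(4*t)} = (s - 6)/((s - 6)^2 + 16).
Then apply L{t^2·g(t)} = (-1)^2 d^2/ds^2[G(s)] with G(s) = (s - 6)/((s - 6)^2 + 16):
differentiating 2 times and applying the sign gives 2*(s - 6)*(s^2 - 12*s - 12)/(s^2 - 12*s + 52)^3.

2*(s - 6)*(s^2 - 12*s - 12)/(s^2 - 12*s + 52)^3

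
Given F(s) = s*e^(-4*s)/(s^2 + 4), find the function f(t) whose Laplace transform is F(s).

The factor e^(-4s) signals a time shift by c = 4 (second shifting theorem).
L{cos(2t)} = s/(s^2 + 4), so L^-1{s/(s^2 + 4)} = cos(2*t).
Hence the inverse is u(t - 4) times that function evaluated at t - 4.

f(t) = Heaviside(t - 4)*(cos(2*t - 8))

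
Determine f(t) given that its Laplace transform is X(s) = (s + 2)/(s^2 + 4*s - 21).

f(t) = exp(-2*t)*cosh(5*t)

Rewrite the denominator: s^2 + 4*s - 21 = (s + 2)^2 - 25.
The form in (s + 2) signals a first-shifting-theorem factor e^(-2t).
Since L{cosh(5t)} = s/(s^2 - 25), the inverse is exp(-2*t)*cosh(5*t).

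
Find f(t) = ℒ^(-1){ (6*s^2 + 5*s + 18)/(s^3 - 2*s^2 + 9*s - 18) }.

f(t) = 4*exp(2*t) + 3*sin(3*t) + 2*cos(3*t)

Factor the denominator: s^3 - 2*s^2 + 9*s - 18 = (s - 2)*(s^2 + 9).
Partial fraction decomposition gives [4/(s - 2)] + [2*s/(s^2 + 9)] + [9/(s^2 + 9)].
Invert each term: 4/(s - 2) ↔ 4e^(2t); 2·s/(s^2 + 9) ↔ 2cos(3t); 3·3/(s^2 + 9) ↔ 3sin(3t).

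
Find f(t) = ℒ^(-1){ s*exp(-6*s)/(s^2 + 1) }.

The factor e^(-6s) signals a time shift by c = 6 (second shifting theorem).
L{cos(t)} = s/(s^2 + 1), so L^-1{s/(s^2 + 1)} = cos(t).
Hence the inverse is u(t - 6) times that function evaluated at t - 6.

f(t) = Heaviside(t - 6)*(cos(t - 6))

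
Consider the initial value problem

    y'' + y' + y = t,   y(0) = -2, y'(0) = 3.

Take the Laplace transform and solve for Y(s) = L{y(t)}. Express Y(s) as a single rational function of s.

Transform both sides with L{·}.
Using L{y''} = s^2 Y - s·y(0) - y'(0) and L{y'} = sY - y(0), with y(0) = -2, y'(0) = 3, the left side becomes (s^2 + s + 1)Y - (-2*s + 1).
The right side is L{t} = s^(-2).
So (s^2 + s + 1)Y = s^(-2) + (-2*s + 1).
Isolate Y and clear denominators.

Y(s) = (-2*s^3 + s^2 + 1)/(s^4 + s^3 + s^2)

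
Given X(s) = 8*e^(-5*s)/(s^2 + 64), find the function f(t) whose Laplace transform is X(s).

The factor e^(-5s) signals a time shift by c = 5 (second shifting theorem).
L{sin(8t)} = 8/(s^2 + 64), so L^-1{8/(s^2 + 64)} = sin(8*t).
Hence the inverse is u(t - 5) times that function evaluated at t - 5.

f(t) = Heaviside(t - 5)*(sin(8*t - 40))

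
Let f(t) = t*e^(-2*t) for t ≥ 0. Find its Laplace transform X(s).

X(s) = (s + 2)^(-2)

L{e^(-2t)} = 1/(s + 2).
Then apply L{t·g(t)} = -d/ds[G(s)] with G(s) = 1/(s + 2):
differentiating 1 time and applying the sign gives (s + 2)^(-2).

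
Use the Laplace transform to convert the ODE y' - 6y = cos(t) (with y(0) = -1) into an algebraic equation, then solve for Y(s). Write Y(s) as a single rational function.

Y(s) = (-s^2 + s - 1)/(s^3 - 6*s^2 + s - 6)

Transform both sides with L{·}.
The derivative rules (L{y'} = sY - y(0) = sY - (-1)) turn the left side into (s - 6)Y - (-1).
The right side is L{cos(t)} = s/(s^2 + 1).
So (s - 6)Y = s/(s^2 + 1) + (-1).
Divide through and combine into a single rational function.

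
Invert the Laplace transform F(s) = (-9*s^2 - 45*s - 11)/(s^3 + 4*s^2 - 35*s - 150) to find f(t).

f(t) = t*exp(-5*t) - 5*exp(6*t) - 4*exp(-5*t)

Factor the denominator: s^3 + 4*s^2 - 35*s - 150 = (s - 6)*(s + 5)^2.
Partial fraction decomposition gives [-4/(s + 5)] + [(s + 5)^(-2)] + [-5/(s - 6)].
Invert each term: -4/(s + 5) ↔ -4e^(-5t); 1/(s + 5)^2 ↔ t·e^(-5t); -5/(s - 6) ↔ -5e^(6t).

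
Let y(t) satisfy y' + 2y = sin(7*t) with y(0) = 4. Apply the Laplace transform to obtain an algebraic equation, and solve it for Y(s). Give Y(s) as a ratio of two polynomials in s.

Laplace-transform each side.
With L{y'} = sY - y(0) = sY - 4: the LHS transforms to (s + 2)Y - (4).
The right side is L{sin(7*t)} = 7/(s^2 + 49).
So (s + 2)Y = 7/(s^2 + 49) + (4).
Isolate Y and clear denominators.

Y(s) = (4*s^2 + 203)/(s^3 + 2*s^2 + 49*s + 98)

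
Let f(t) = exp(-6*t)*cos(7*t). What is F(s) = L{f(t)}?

L{cos(7t)} = s/(s^2 + 49).
By the first shifting theorem, multiplying by e^(-6t) replaces s with s + 6.

F(s) = (s + 6)/((s + 6)^2 + 49)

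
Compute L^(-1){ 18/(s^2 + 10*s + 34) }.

Rewrite the denominator: s^2 + 10*s + 34 = (s + 5)^2 + 9.
The form in (s + 5) signals a first-shifting-theorem factor e^(-5t).
Since L{sin(3t)} = 3/(s^2 + 9), the inverse is e^(-5*t)*sin(3*t), scaled by 6.

6*exp(-5*t)*sin(3*t)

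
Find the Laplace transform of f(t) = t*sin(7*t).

14*s/(s^2 + 49)^2

L{sin(7t)} = 7/(s^2 + 49).
Then apply L{t·g(t)} = -d/ds[G(s)] with G(s) = 7/(s^2 + 49):
differentiating 1 time and applying the sign gives 14*s/(s^2 + 49)^2.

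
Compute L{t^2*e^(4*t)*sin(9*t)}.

54*(s^2 - 8*s - 11)/(s^2 - 8*s + 97)^3

L{sin(9t)} = 9/(s^2 + 81).
Multiplying by e^(4t) shifts s → s - 4, so L{e^(4*t)*sin(9*t)} = 9/((s - 4)^2 + 81).
Then apply L{t^2·g(t)} = (-1)^2 d^2/ds^2[H(s)] with H(s) = 9/((s - 4)^2 + 81):
differentiating 2 times and applying the sign gives 54*(s^2 - 8*s - 11)/(s^2 - 8*s + 97)^3.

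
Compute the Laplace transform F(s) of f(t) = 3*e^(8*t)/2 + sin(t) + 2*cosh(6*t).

By linearity of the Laplace transform, transform each term separately.
L{sin(t)} = 1/(s^2 + 1); (3/2)·[L{e^(8t)} = 1/(s - 8)]; (2)·[L{cosh(6t)} = s/(s^2 - 36)].

F(s) = 2*s/(s^2 - 36) + 1/(s^2 + 1) + 3/(2*(s - 8))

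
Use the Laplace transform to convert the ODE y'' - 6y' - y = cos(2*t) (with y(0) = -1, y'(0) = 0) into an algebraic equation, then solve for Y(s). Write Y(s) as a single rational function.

Y(s) = (-s^3 + 6*s^2 - 3*s + 24)/(s^4 - 6*s^3 + 3*s^2 - 24*s - 4)

Take the Laplace transform of both sides.
The derivative rules (L{y''} = s^2 Y - s·y(0) - y'(0) and L{y'} = sY - y(0), with y(0) = -1, y'(0) = 0) turn the left side into (s^2 - 6*s - 1)Y - (-s + 6).
The right side is L{cos(2*t)} = s/(s^2 + 4).
So (s^2 - 6*s - 1)Y = s/(s^2 + 4) + (-s + 6).
Isolate Y and clear denominators.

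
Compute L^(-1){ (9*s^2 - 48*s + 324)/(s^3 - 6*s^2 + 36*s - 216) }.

Factor the denominator: s^3 - 6*s^2 + 36*s - 216 = (s - 6)*(s^2 + 36).
Partial fraction decomposition gives [5/(s - 6)] + [4*s/(s^2 + 36)] + [-24/(s^2 + 36)].
Invert each term: 5/(s - 6) ↔ 5e^(6t); 4·s/(s^2 + 36) ↔ 4cos(6t); -4·6/(s^2 + 36) ↔ -4sin(6t).

5*exp(6*t) - 4*sin(6*t) + 4*cos(6*t)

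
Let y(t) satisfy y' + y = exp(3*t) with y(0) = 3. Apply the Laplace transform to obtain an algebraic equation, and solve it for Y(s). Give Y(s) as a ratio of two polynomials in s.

Transform both sides with L{·}.
The derivative rules (L{y'} = sY - y(0) = sY - 3) turn the left side into (s + 1)Y - (3).
The right side is L{exp(3*t)} = 1/(s - 3).
So (s + 1)Y = 1/(s - 3) + (3).
Solve for Y(s) and write it as one ratio of polynomials.

Y(s) = (3*s - 8)/(s^2 - 2*s - 3)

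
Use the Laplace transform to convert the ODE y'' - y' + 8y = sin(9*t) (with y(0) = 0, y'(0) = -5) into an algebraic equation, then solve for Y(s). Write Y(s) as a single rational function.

Laplace-transform each side.
Using L{y''} = s^2 Y - s·y(0) - y'(0) and L{y'} = sY - y(0), with y(0) = 0, y'(0) = -5, the left side becomes (s^2 - s + 8)Y - (-5).
The right side is L{sin(9*t)} = 9/(s^2 + 81).
So (s^2 - s + 8)Y = 9/(s^2 + 81) + (-5).
Isolate Y and clear denominators.

Y(s) = (-5*s^2 - 396)/(s^4 - s^3 + 89*s^2 - 81*s + 648)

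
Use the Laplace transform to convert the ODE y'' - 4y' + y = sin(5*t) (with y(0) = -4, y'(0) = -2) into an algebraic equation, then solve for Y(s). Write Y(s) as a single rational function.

Y(s) = (-4*s^3 + 14*s^2 - 100*s + 355)/(s^4 - 4*s^3 + 26*s^2 - 100*s + 25)

Laplace-transform each side.
The derivative rules (L{y''} = s^2 Y - s·y(0) - y'(0) and L{y'} = sY - y(0), with y(0) = -4, y'(0) = -2) turn the left side into (s^2 - 4*s + 1)Y - (-4*s + 14).
The right side is L{sin(5*t)} = 5/(s^2 + 25).
So (s^2 - 4*s + 1)Y = 5/(s^2 + 25) + (-4*s + 14).
Isolate Y and clear denominators.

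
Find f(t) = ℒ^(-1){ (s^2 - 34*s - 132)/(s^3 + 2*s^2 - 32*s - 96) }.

f(t) = -2*t*exp(-4*t) - 3*exp(6*t) + 4*exp(-4*t)

Factor the denominator: s^3 + 2*s^2 - 32*s - 96 = (s - 6)*(s + 4)^2.
Partial fraction decomposition gives [4/(s + 4)] + [-2/(s + 4)^2] + [-3/(s - 6)].
Invert each term: 4/(s + 4) ↔ 4e^(-4t); -2/(s + 4)^2 ↔ -2t·e^(-4t); -3/(s - 6) ↔ -3e^(6t).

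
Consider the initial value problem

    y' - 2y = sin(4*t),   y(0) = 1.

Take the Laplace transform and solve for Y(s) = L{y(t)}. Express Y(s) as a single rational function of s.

Y(s) = (s^2 + 20)/(s^3 - 2*s^2 + 16*s - 32)

Take the Laplace transform of both sides.
With L{y'} = sY - y(0) = sY - 1: the LHS transforms to (s - 2)Y - (1).
The right side is L{sin(4*t)} = 4/(s^2 + 16).
So (s - 2)Y = 4/(s^2 + 16) + (1).
Divide through and combine into a single rational function.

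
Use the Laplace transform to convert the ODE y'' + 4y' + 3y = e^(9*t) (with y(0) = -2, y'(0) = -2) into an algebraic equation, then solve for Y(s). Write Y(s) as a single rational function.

Transform both sides with L{·}.
Using L{y''} = s^2 Y - s·y(0) - y'(0) and L{y'} = sY - y(0), with y(0) = -2, y'(0) = -2, the left side becomes (s^2 + 4*s + 3)Y - (-2*s - 10).
The right side is L{e^(9*t)} = 1/(s - 9).
So (s^2 + 4*s + 3)Y = 1/(s - 9) + (-2*s - 10).
Isolate Y and clear denominators.

Y(s) = (-2*s^2 + 8*s + 91)/(s^3 - 5*s^2 - 33*s - 27)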